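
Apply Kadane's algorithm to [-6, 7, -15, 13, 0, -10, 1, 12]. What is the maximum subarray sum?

Using Kadane's algorithm on [-6, 7, -15, 13, 0, -10, 1, 12]:

Scanning through the array:
Position 1 (value 7): max_ending_here = 7, max_so_far = 7
Position 2 (value -15): max_ending_here = -8, max_so_far = 7
Position 3 (value 13): max_ending_here = 13, max_so_far = 13
Position 4 (value 0): max_ending_here = 13, max_so_far = 13
Position 5 (value -10): max_ending_here = 3, max_so_far = 13
Position 6 (value 1): max_ending_here = 4, max_so_far = 13
Position 7 (value 12): max_ending_here = 16, max_so_far = 16

Maximum subarray: [13, 0, -10, 1, 12]
Maximum sum: 16

The maximum subarray is [13, 0, -10, 1, 12] with sum 16. This subarray runs from index 3 to index 7.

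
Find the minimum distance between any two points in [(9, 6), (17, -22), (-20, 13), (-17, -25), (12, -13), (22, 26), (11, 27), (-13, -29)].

Computing all pairwise distances among 8 points:

d((9, 6), (17, -22)) = 29.1204
d((9, 6), (-20, 13)) = 29.8329
d((9, 6), (-17, -25)) = 40.4599
d((9, 6), (12, -13)) = 19.2354
d((9, 6), (22, 26)) = 23.8537
d((9, 6), (11, 27)) = 21.095
d((9, 6), (-13, -29)) = 41.3401
d((17, -22), (-20, 13)) = 50.9313
d((17, -22), (-17, -25)) = 34.1321
d((17, -22), (12, -13)) = 10.2956
d((17, -22), (22, 26)) = 48.2597
d((17, -22), (11, 27)) = 49.366
d((17, -22), (-13, -29)) = 30.8058
d((-20, 13), (-17, -25)) = 38.1182
d((-20, 13), (12, -13)) = 41.2311
d((-20, 13), (22, 26)) = 43.9659
d((-20, 13), (11, 27)) = 34.0147
d((-20, 13), (-13, -29)) = 42.5793
d((-17, -25), (12, -13)) = 31.3847
d((-17, -25), (22, 26)) = 64.2028
d((-17, -25), (11, 27)) = 59.0593
d((-17, -25), (-13, -29)) = 5.6569 <-- minimum
d((12, -13), (22, 26)) = 40.2616
d((12, -13), (11, 27)) = 40.0125
d((12, -13), (-13, -29)) = 29.6816
d((22, 26), (11, 27)) = 11.0454
d((22, 26), (-13, -29)) = 65.192
d((11, 27), (-13, -29)) = 60.9262

Closest pair: (-17, -25) and (-13, -29) with distance 5.6569

The closest pair is (-17, -25) and (-13, -29) with Euclidean distance 5.6569. For 8 points, brute-force pairwise comparison is shown above. For large n, the divide-and-conquer algorithm (sort by x, recurse on halves, check the dividing strip) achieves O(n log n).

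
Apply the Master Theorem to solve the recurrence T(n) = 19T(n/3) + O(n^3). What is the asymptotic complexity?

Master Theorem for T(n) = 19T(n/3) + O(n^3):

a = 19, b = 3, c = 3
log_b(a) = log_3(19) = 2.6801

Case 3: c = 3 > log_3(19) = 2.6801
T(n) = O(n^3) = O(n^3)

For T(n) = 19T(n/3) + O(n^3): log_3(19) = 2.6801. This is Case 3 of the Master Theorem (c > log_b(a), work dominated by root), giving O(n^3).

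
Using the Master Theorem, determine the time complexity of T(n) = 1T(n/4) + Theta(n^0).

Master Theorem for T(n) = 1T(n/4) + O(n^0):

a = 1, b = 4, c = 0
log_b(a) = log_4(1) = 0.0000

Case 2: c = 0 = log_4(1) = 0.0000
T(n) = O(n^0 log n) = O(log n)

For T(n) = 1T(n/4) + O(n^0): log_4(1) = 0.0000. This is Case 2 of the Master Theorem (c = log_b(a), equal work at all levels), giving O(log n).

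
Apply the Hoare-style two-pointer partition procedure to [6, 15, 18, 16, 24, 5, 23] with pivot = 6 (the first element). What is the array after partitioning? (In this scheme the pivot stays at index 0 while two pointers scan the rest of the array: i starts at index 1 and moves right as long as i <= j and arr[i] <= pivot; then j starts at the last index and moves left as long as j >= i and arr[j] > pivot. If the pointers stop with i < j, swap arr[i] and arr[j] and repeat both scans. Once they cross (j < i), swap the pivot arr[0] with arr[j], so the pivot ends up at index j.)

Hoare-style two-pointer partition with pivot = 6:

Initial array: [6, 15, 18, 16, 24, 5, 23]

Pointers start at i = 1, j = 6.
i stops at index 1 (arr[1]=15 > 6), j stops at index 5 (arr[5]=5 <= 6): swap arr[1] and arr[5], array becomes [6, 5, 18, 16, 24, 15, 23]
i ends at 2, j ends at 1: the pointers have crossed (j < i), so scanning stops.

Swap pivot arr[0] with arr[1] to place pivot at position 1: [5, 6, 18, 16, 24, 15, 23]
Pivot position: 1

After partitioning with pivot 6, the array becomes [5, 6, 18, 16, 24, 15, 23]. The pivot is placed at index 1. All elements to the left of the pivot are <= 6, and all elements to the right are > 6.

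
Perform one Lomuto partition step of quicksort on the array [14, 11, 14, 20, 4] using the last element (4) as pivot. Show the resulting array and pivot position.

Lomuto partition with pivot = 4:

Initial array: [14, 11, 14, 20, 4]

arr[0]=14 > 4: no swap
arr[1]=11 > 4: no swap
arr[2]=14 > 4: no swap
arr[3]=20 > 4: no swap

Place pivot at position 0: [4, 11, 14, 20, 14]
Pivot position: 0

After partitioning with pivot 4, the array becomes [4, 11, 14, 20, 14]. The pivot is placed at index 0. All elements to the left of the pivot are <= 4, and all elements to the right are > 4.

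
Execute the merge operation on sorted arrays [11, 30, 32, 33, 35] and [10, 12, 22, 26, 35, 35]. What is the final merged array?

Merging process:

Compare 11 vs 10: take 10 from right. Merged: [10]
Compare 11 vs 12: take 11 from left. Merged: [10, 11]
Compare 30 vs 12: take 12 from right. Merged: [10, 11, 12]
Compare 30 vs 22: take 22 from right. Merged: [10, 11, 12, 22]
Compare 30 vs 26: take 26 from right. Merged: [10, 11, 12, 22, 26]
Compare 30 vs 35: take 30 from left. Merged: [10, 11, 12, 22, 26, 30]
Compare 32 vs 35: take 32 from left. Merged: [10, 11, 12, 22, 26, 30, 32]
Compare 33 vs 35: take 33 from left. Merged: [10, 11, 12, 22, 26, 30, 32, 33]
Compare 35 vs 35: take 35 from left. Merged: [10, 11, 12, 22, 26, 30, 32, 33, 35]
Append remaining from right: [35, 35]. Merged: [10, 11, 12, 22, 26, 30, 32, 33, 35, 35, 35]

Final merged array: [10, 11, 12, 22, 26, 30, 32, 33, 35, 35, 35]
Total comparisons: 9

The merged array is [10, 11, 12, 22, 26, 30, 32, 33, 35, 35, 35], requiring 9 comparisons. The merge step runs in O(n) time where n is the total number of elements.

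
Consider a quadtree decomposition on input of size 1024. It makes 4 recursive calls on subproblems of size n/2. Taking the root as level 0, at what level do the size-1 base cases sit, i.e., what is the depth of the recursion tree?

For divide and conquer with division factor 2:

Problem sizes at each level:
Level 0: 1024
Level 1: 512
Level 2: 256
Level 3: 128
Level 4: 64
Level 5: 32
Level 6: 16
Level 7: 8
Level 8: 4
Level 9: 2
Level 10: 1

The root is level 0 and the size-1 base case is level 10 (the tree spans levels 0 through 10, i.e. 11 levels counting the root), so the depth is the number of divisions: log_2(1024) = 10

The recursion tree depth is log_2(1024) = 10. At each level, the problem size is divided by 2, so it takes 10 divisions to reduce to a base case of size 1. The algorithm makes 4 recursive calls at each level.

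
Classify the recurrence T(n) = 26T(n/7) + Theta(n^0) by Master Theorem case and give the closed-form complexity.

Master Theorem for T(n) = 26T(n/7) + O(n^0):

a = 26, b = 7, c = 0
log_b(a) = log_7(26) = 1.6743

Case 1: c = 0 < log_7(26) = 1.6743
T(n) = O(n^(log_7 26))

For T(n) = 26T(n/7) + O(n^0): log_7(26) = 1.6743. This is Case 1 of the Master Theorem (c < log_b(a), work dominated by leaves), giving O(n^(log_7 26)).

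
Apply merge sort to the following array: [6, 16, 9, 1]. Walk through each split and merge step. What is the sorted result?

Merge sort trace:

Split: [6, 16, 9, 1] -> [6, 16] and [9, 1]
  Split: [6, 16] -> [6] and [16]
  Merge: [6] + [16] -> [6, 16]
  Split: [9, 1] -> [9] and [1]
  Merge: [9] + [1] -> [1, 9]
Merge: [6, 16] + [1, 9] -> [1, 6, 9, 16]

Final sorted array: [1, 6, 9, 16]

The merge sort proceeds by recursively splitting the array and merging sorted halves.
After all merges, the sorted array is [1, 6, 9, 16].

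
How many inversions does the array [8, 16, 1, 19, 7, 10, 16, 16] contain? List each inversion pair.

Finding inversions in [8, 16, 1, 19, 7, 10, 16, 16]:

(0, 2): arr[0]=8 > arr[2]=1
(0, 4): arr[0]=8 > arr[4]=7
(1, 2): arr[1]=16 > arr[2]=1
(1, 4): arr[1]=16 > arr[4]=7
(1, 5): arr[1]=16 > arr[5]=10
(3, 4): arr[3]=19 > arr[4]=7
(3, 5): arr[3]=19 > arr[5]=10
(3, 6): arr[3]=19 > arr[6]=16
(3, 7): arr[3]=19 > arr[7]=16

Total inversions: 9

The array has 9 inversion(s): (0,2), (0,4), (1,2), (1,4), (1,5), (3,4), (3,5), (3,6), (3,7). Each pair (i,j) satisfies i < j and arr[i] > arr[j].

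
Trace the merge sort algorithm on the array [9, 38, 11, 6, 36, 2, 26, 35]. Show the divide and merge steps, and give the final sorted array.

Merge sort trace:

Split: [9, 38, 11, 6, 36, 2, 26, 35] -> [9, 38, 11, 6] and [36, 2, 26, 35]
  Split: [9, 38, 11, 6] -> [9, 38] and [11, 6]
    Split: [9, 38] -> [9] and [38]
    Merge: [9] + [38] -> [9, 38]
    Split: [11, 6] -> [11] and [6]
    Merge: [11] + [6] -> [6, 11]
  Merge: [9, 38] + [6, 11] -> [6, 9, 11, 38]
  Split: [36, 2, 26, 35] -> [36, 2] and [26, 35]
    Split: [36, 2] -> [36] and [2]
    Merge: [36] + [2] -> [2, 36]
    Split: [26, 35] -> [26] and [35]
    Merge: [26] + [35] -> [26, 35]
  Merge: [2, 36] + [26, 35] -> [2, 26, 35, 36]
Merge: [6, 9, 11, 38] + [2, 26, 35, 36] -> [2, 6, 9, 11, 26, 35, 36, 38]

Final sorted array: [2, 6, 9, 11, 26, 35, 36, 38]

The merge sort proceeds by recursively splitting the array and merging sorted halves.
After all merges, the sorted array is [2, 6, 9, 11, 26, 35, 36, 38].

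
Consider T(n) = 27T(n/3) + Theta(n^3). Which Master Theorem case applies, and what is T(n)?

Master Theorem for T(n) = 27T(n/3) + O(n^3):

a = 27, b = 3, c = 3
log_b(a) = log_3(27) = 3.0000

Case 2: c = 3 = log_3(27) = 3.0000
T(n) = O(n^3 log n) = O(n^3 log n)

For T(n) = 27T(n/3) + O(n^3): log_3(27) = 3.0000. This is Case 2 of the Master Theorem (c = log_b(a), equal work at all levels), giving O(n^3 log n).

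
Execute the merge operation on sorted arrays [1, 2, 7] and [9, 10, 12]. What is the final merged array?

Merging process:

Compare 1 vs 9: take 1 from left. Merged: [1]
Compare 2 vs 9: take 2 from left. Merged: [1, 2]
Compare 7 vs 9: take 7 from left. Merged: [1, 2, 7]
Append remaining from right: [9, 10, 12]. Merged: [1, 2, 7, 9, 10, 12]

Final merged array: [1, 2, 7, 9, 10, 12]
Total comparisons: 3

The merged array is [1, 2, 7, 9, 10, 12], requiring 3 comparisons. The merge step runs in O(n) time where n is the total number of elements.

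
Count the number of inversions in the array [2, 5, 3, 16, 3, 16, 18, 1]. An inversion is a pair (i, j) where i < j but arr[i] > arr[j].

Finding inversions in [2, 5, 3, 16, 3, 16, 18, 1]:

(0, 7): arr[0]=2 > arr[7]=1
(1, 2): arr[1]=5 > arr[2]=3
(1, 4): arr[1]=5 > arr[4]=3
(1, 7): arr[1]=5 > arr[7]=1
(2, 7): arr[2]=3 > arr[7]=1
(3, 4): arr[3]=16 > arr[4]=3
(3, 7): arr[3]=16 > arr[7]=1
(4, 7): arr[4]=3 > arr[7]=1
(5, 7): arr[5]=16 > arr[7]=1
(6, 7): arr[6]=18 > arr[7]=1

Total inversions: 10

The array has 10 inversion(s): (0,7), (1,2), (1,4), (1,7), (2,7), (3,4), (3,7), (4,7), (5,7), (6,7). Each pair (i,j) satisfies i < j and arr[i] > arr[j].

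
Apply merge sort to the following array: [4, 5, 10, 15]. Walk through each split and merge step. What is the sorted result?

Merge sort trace:

Split: [4, 5, 10, 15] -> [4, 5] and [10, 15]
  Split: [4, 5] -> [4] and [5]
  Merge: [4] + [5] -> [4, 5]
  Split: [10, 15] -> [10] and [15]
  Merge: [10] + [15] -> [10, 15]
Merge: [4, 5] + [10, 15] -> [4, 5, 10, 15]

Final sorted array: [4, 5, 10, 15]

The merge sort proceeds by recursively splitting the array and merging sorted halves.
After all merges, the sorted array is [4, 5, 10, 15].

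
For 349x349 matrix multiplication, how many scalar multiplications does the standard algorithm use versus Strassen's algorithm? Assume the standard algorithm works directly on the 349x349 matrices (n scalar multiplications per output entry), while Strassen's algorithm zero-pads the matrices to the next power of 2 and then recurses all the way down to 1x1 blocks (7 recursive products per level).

Matrix multiplication for 349x349 matrices:

Strassen's algorithm requires power-of-2 dimensions. Pad 349x349 to 512x512 (next power of 2).

Standard algorithm: 349^3 = 42508549 multiplications
Strassen's algorithm: 7^(log2(512)) = 7^9 = 40353607 multiplications
Savings: 42508549 - 40353607 = 2154942 multiplications

Standard: 42508549 multiplications (349^3). Strassen: 40353607 multiplications (7^9, after padding to 512x512). Strassen reduces 8 recursive multiplications to 7 at each level.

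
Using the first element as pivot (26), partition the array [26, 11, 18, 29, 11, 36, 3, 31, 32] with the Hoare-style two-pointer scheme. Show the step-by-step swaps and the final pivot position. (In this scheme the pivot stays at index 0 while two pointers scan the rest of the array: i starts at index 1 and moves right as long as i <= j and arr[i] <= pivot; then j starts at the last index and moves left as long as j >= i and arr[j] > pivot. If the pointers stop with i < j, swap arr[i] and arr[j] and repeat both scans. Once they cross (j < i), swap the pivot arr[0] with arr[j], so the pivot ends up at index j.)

Hoare-style two-pointer partition with pivot = 26:

Initial array: [26, 11, 18, 29, 11, 36, 3, 31, 32]

Pointers start at i = 1, j = 8.
i stops at index 3 (arr[3]=29 > 26), j stops at index 6 (arr[6]=3 <= 26): swap arr[3] and arr[6], array becomes [26, 11, 18, 3, 11, 36, 29, 31, 32]
i ends at 5, j ends at 4: the pointers have crossed (j < i), so scanning stops.

Swap pivot arr[0] with arr[4] to place pivot at position 4: [11, 11, 18, 3, 26, 36, 29, 31, 32]
Pivot position: 4

After partitioning with pivot 26, the array becomes [11, 11, 18, 3, 26, 36, 29, 31, 32]. The pivot is placed at index 4. All elements to the left of the pivot are <= 26, and all elements to the right are > 26.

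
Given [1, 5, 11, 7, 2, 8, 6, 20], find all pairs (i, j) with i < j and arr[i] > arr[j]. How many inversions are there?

Finding inversions in [1, 5, 11, 7, 2, 8, 6, 20]:

(1, 4): arr[1]=5 > arr[4]=2
(2, 3): arr[2]=11 > arr[3]=7
(2, 4): arr[2]=11 > arr[4]=2
(2, 5): arr[2]=11 > arr[5]=8
(2, 6): arr[2]=11 > arr[6]=6
(3, 4): arr[3]=7 > arr[4]=2
(3, 6): arr[3]=7 > arr[6]=6
(5, 6): arr[5]=8 > arr[6]=6

Total inversions: 8

The array has 8 inversion(s): (1,4), (2,3), (2,4), (2,5), (2,6), (3,4), (3,6), (5,6). Each pair (i,j) satisfies i < j and arr[i] > arr[j].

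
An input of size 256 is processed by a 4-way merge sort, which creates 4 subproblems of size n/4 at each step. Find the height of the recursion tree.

For divide and conquer with division factor 4:

Problem sizes at each level:
Level 0: 256
Level 1: 64
Level 2: 16
Level 3: 4
Level 4: 1

The root is level 0 and the size-1 base case is level 4 (the tree spans levels 0 through 4, i.e. 5 levels counting the root), so the depth is the number of divisions: log_4(256) = 4

The recursion tree depth is log_4(256) = 4. At each level, the problem size is divided by 4, so it takes 4 divisions to reduce to a base case of size 1. The algorithm makes 4 recursive calls at each level.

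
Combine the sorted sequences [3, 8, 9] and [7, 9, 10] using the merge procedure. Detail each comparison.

Merging process:

Compare 3 vs 7: take 3 from left. Merged: [3]
Compare 8 vs 7: take 7 from right. Merged: [3, 7]
Compare 8 vs 9: take 8 from left. Merged: [3, 7, 8]
Compare 9 vs 9: take 9 from left. Merged: [3, 7, 8, 9]
Append remaining from right: [9, 10]. Merged: [3, 7, 8, 9, 9, 10]

Final merged array: [3, 7, 8, 9, 9, 10]
Total comparisons: 4

The merged array is [3, 7, 8, 9, 9, 10], requiring 4 comparisons. The merge step runs in O(n) time where n is the total number of elements.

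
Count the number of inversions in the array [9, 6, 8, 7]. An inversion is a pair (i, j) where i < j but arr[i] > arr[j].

Finding inversions in [9, 6, 8, 7]:

(0, 1): arr[0]=9 > arr[1]=6
(0, 2): arr[0]=9 > arr[2]=8
(0, 3): arr[0]=9 > arr[3]=7
(2, 3): arr[2]=8 > arr[3]=7

Total inversions: 4

The array has 4 inversion(s): (0,1), (0,2), (0,3), (2,3). Each pair (i,j) satisfies i < j and arr[i] > arr[j].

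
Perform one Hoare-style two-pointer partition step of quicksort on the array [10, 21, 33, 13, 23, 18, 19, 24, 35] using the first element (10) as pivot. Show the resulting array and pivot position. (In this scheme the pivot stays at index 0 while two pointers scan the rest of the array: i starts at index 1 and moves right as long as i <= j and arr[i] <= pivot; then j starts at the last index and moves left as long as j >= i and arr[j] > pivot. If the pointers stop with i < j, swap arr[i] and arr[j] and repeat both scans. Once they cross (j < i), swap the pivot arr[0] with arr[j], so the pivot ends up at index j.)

Hoare-style two-pointer partition with pivot = 10:

Initial array: [10, 21, 33, 13, 23, 18, 19, 24, 35]

Pointers start at i = 1, j = 8.
i ends at 1, j ends at 0: the pointers have crossed (j < i), so scanning stops.

j = 0, so swapping arr[0] with arr[j] leaves the pivot at position 0: [10, 21, 33, 13, 23, 18, 19, 24, 35]
Pivot position: 0

After partitioning with pivot 10, the array becomes [10, 21, 33, 13, 23, 18, 19, 24, 35]. The pivot is placed at index 0. All elements to the left of the pivot are <= 10, and all elements to the right are > 10.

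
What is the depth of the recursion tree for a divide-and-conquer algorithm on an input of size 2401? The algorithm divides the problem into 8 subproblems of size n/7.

For divide and conquer with division factor 7:

Problem sizes at each level:
Level 0: 2401
Level 1: 343
Level 2: 49
Level 3: 7
Level 4: 1

The root is level 0 and the size-1 base case is level 4 (the tree spans levels 0 through 4, i.e. 5 levels counting the root), so the depth is the number of divisions: log_7(2401) = 4

The recursion tree depth is log_7(2401) = 4. At each level, the problem size is divided by 7, so it takes 4 divisions to reduce to a base case of size 1. The algorithm makes 8 recursive calls at each level.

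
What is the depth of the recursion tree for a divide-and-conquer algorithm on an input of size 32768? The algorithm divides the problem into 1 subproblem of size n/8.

For divide and conquer with division factor 8:

Problem sizes at each level:
Level 0: 32768
Level 1: 4096
Level 2: 512
Level 3: 64
Level 4: 8
Level 5: 1

The root is level 0 and the size-1 base case is level 5 (the tree spans levels 0 through 5, i.e. 6 levels counting the root), so the depth is the number of divisions: log_8(32768) = 5

The recursion tree depth is log_8(32768) = 5. At each level, the problem size is divided by 8, so it takes 5 divisions to reduce to a base case of size 1. The algorithm makes 1 recursive call at each level.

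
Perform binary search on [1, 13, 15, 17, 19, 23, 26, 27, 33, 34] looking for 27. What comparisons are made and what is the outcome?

Binary search for 27 in [1, 13, 15, 17, 19, 23, 26, 27, 33, 34]:

lo=0, hi=9, mid=4, arr[mid]=19 -> 19 < 27, search right half
lo=5, hi=9, mid=7, arr[mid]=27 -> Found target at index 7!

Binary search finds 27 at index 7 after 2 comparisons. The search repeatedly halves the search space by comparing with the middle element.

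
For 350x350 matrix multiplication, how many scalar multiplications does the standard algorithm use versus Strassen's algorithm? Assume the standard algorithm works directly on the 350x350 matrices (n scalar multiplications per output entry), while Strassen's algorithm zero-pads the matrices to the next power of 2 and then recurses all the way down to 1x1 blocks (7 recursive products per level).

Matrix multiplication for 350x350 matrices:

Strassen's algorithm requires power-of-2 dimensions. Pad 350x350 to 512x512 (next power of 2).

Standard algorithm: 350^3 = 42875000 multiplications
Strassen's algorithm: 7^(log2(512)) = 7^9 = 40353607 multiplications
Savings: 42875000 - 40353607 = 2521393 multiplications

Standard: 42875000 multiplications (350^3). Strassen: 40353607 multiplications (7^9, after padding to 512x512). Strassen reduces 8 recursive multiplications to 7 at each level.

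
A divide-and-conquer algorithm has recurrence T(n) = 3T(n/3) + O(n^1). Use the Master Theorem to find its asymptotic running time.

Master Theorem for T(n) = 3T(n/3) + O(n^1):

a = 3, b = 3, c = 1
log_b(a) = log_3(3) = 1.0000

Case 2: c = 1 = log_3(3) = 1.0000
T(n) = O(n^1 log n) = O(n log n)

For T(n) = 3T(n/3) + O(n^1): log_3(3) = 1.0000. This is Case 2 of the Master Theorem (c = log_b(a), equal work at all levels), giving O(n log n).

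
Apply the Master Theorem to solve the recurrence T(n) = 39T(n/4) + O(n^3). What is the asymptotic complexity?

Master Theorem for T(n) = 39T(n/4) + O(n^3):

a = 39, b = 4, c = 3
log_b(a) = log_4(39) = 2.6427

Case 3: c = 3 > log_4(39) = 2.6427
T(n) = O(n^3) = O(n^3)

For T(n) = 39T(n/4) + O(n^3): log_4(39) = 2.6427. This is Case 3 of the Master Theorem (c > log_b(a), work dominated by root), giving O(n^3).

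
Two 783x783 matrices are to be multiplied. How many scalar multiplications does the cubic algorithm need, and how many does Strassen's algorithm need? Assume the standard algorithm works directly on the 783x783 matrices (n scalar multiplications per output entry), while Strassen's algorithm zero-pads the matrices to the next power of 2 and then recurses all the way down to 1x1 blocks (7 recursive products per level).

Matrix multiplication for 783x783 matrices:

Strassen's algorithm requires power-of-2 dimensions. Pad 783x783 to 1024x1024 (next power of 2).

Standard algorithm: 783^3 = 480048687 multiplications
Strassen's algorithm: 7^(log2(1024)) = 7^10 = 282475249 multiplications
Savings: 480048687 - 282475249 = 197573438 multiplications

Standard: 480048687 multiplications (783^3). Strassen: 282475249 multiplications (7^10, after padding to 1024x1024). Strassen reduces 8 recursive multiplications to 7 at each level.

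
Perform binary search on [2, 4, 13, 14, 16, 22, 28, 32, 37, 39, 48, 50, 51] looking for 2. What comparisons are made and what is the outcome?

Binary search for 2 in [2, 4, 13, 14, 16, 22, 28, 32, 37, 39, 48, 50, 51]:

lo=0, hi=12, mid=6, arr[mid]=28 -> 28 > 2, search left half
lo=0, hi=5, mid=2, arr[mid]=13 -> 13 > 2, search left half
lo=0, hi=1, mid=0, arr[mid]=2 -> Found target at index 0!

Binary search finds 2 at index 0 after 3 comparisons. The search repeatedly halves the search space by comparing with the middle element.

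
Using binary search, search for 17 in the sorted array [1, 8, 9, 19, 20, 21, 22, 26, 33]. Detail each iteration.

Binary search for 17 in [1, 8, 9, 19, 20, 21, 22, 26, 33]:

lo=0, hi=8, mid=4, arr[mid]=20 -> 20 > 17, search left half
lo=0, hi=3, mid=1, arr[mid]=8 -> 8 < 17, search right half
lo=2, hi=3, mid=2, arr[mid]=9 -> 9 < 17, search right half
lo=3, hi=3, mid=3, arr[mid]=19 -> 19 > 17, search left half
lo=3 > hi=2, target 17 not found

Binary search determines that 17 is not in the array after 4 comparisons. The search space was exhausted without finding the target.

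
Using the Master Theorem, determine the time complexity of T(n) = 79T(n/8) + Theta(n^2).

Master Theorem for T(n) = 79T(n/8) + O(n^2):

a = 79, b = 8, c = 2
log_b(a) = log_8(79) = 2.1013

Case 1: c = 2 < log_8(79) = 2.1013
T(n) = O(n^(log_8 79))

For T(n) = 79T(n/8) + O(n^2): log_8(79) = 2.1013. This is Case 1 of the Master Theorem (c < log_b(a), work dominated by leaves), giving O(n^(log_8 79)).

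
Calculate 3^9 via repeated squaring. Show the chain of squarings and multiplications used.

Computing 3^9 by squaring (build up from 3^1; each line after the first costs one multiplication):

3^1 = 3
3^2 = (3^1)^2 = 3^2 = 9
3^4 = (3^2)^2 = 9^2 = 81
3^8 = (3^4)^2 = 81^2 = 6561
3^9 = 3 * 3^8 = 3 * 6561 = 19683

Result: 19683
Multiplications needed: 4 (4 lines after 3^1)

3^9 = 19683. Using exponentiation by squaring, this requires 4 multiplications. The key idea: if the exponent is even, square the half-power; if odd, multiply by the base once.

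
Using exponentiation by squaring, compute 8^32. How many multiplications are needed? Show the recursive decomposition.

Computing 8^32 by squaring (build up from 8^1; each line after the first costs one multiplication):

8^1 = 8
8^2 = (8^1)^2 = 8^2 = 64
8^4 = (8^2)^2 = 64^2 = 4096
8^8 = (8^4)^2 = 4096^2 = 16777216
8^16 = (8^8)^2 = 16777216^2 = 281474976710656
8^32 = (8^16)^2 = 281474976710656^2 = 79228162514264337593543950336

Result: 79228162514264337593543950336
Multiplications needed: 5 (5 lines after 8^1)

8^32 = 79228162514264337593543950336. Using exponentiation by squaring, this requires 5 multiplications. The key idea: if the exponent is even, square the half-power; if odd, multiply by the base once.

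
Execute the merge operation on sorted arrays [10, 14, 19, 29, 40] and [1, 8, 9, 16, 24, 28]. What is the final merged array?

Merging process:

Compare 10 vs 1: take 1 from right. Merged: [1]
Compare 10 vs 8: take 8 from right. Merged: [1, 8]
Compare 10 vs 9: take 9 from right. Merged: [1, 8, 9]
Compare 10 vs 16: take 10 from left. Merged: [1, 8, 9, 10]
Compare 14 vs 16: take 14 from left. Merged: [1, 8, 9, 10, 14]
Compare 19 vs 16: take 16 from right. Merged: [1, 8, 9, 10, 14, 16]
Compare 19 vs 24: take 19 from left. Merged: [1, 8, 9, 10, 14, 16, 19]
Compare 29 vs 24: take 24 from right. Merged: [1, 8, 9, 10, 14, 16, 19, 24]
Compare 29 vs 28: take 28 from right. Merged: [1, 8, 9, 10, 14, 16, 19, 24, 28]
Append remaining from left: [29, 40]. Merged: [1, 8, 9, 10, 14, 16, 19, 24, 28, 29, 40]

Final merged array: [1, 8, 9, 10, 14, 16, 19, 24, 28, 29, 40]
Total comparisons: 9

The merged array is [1, 8, 9, 10, 14, 16, 19, 24, 28, 29, 40], requiring 9 comparisons. The merge step runs in O(n) time where n is the total number of elements.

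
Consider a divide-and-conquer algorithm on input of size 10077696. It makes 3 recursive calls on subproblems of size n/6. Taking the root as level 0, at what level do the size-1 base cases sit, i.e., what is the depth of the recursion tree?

For divide and conquer with division factor 6:

Problem sizes at each level:
Level 0: 10077696
Level 1: 1679616
Level 2: 279936
Level 3: 46656
Level 4: 7776
Level 5: 1296
Level 6: 216
Level 7: 36
Level 8: 6
Level 9: 1

The root is level 0 and the size-1 base case is level 9 (the tree spans levels 0 through 9, i.e. 10 levels counting the root), so the depth is the number of divisions: log_6(10077696) = 9

The recursion tree depth is log_6(10077696) = 9. At each level, the problem size is divided by 6, so it takes 9 divisions to reduce to a base case of size 1. The algorithm makes 3 recursive calls at each level.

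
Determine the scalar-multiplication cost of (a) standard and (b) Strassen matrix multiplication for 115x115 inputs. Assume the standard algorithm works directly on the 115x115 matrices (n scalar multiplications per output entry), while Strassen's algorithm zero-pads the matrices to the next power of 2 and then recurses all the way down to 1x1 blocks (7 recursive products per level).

Matrix multiplication for 115x115 matrices:

Strassen's algorithm requires power-of-2 dimensions. Pad 115x115 to 128x128 (next power of 2).

Standard algorithm: 115^3 = 1520875 multiplications
Strassen's algorithm: 7^(log2(128)) = 7^7 = 823543 multiplications
Savings: 1520875 - 823543 = 697332 multiplications

Standard: 1520875 multiplications (115^3). Strassen: 823543 multiplications (7^7, after padding to 128x128). Strassen reduces 8 recursive multiplications to 7 at each level.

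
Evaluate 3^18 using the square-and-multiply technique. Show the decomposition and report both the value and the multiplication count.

Computing 3^18 by squaring (build up from 3^1; each line after the first costs one multiplication):

3^1 = 3
3^2 = (3^1)^2 = 3^2 = 9
3^4 = (3^2)^2 = 9^2 = 81
3^8 = (3^4)^2 = 81^2 = 6561
3^9 = 3 * 3^8 = 3 * 6561 = 19683
3^18 = (3^9)^2 = 19683^2 = 387420489

Result: 387420489
Multiplications needed: 5 (5 lines after 3^1)

3^18 = 387420489. Using exponentiation by squaring, this requires 5 multiplications. The key idea: if the exponent is even, square the half-power; if odd, multiply by the base once.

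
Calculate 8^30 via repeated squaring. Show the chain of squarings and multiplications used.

Computing 8^30 by squaring (build up from 8^1; each line after the first costs one multiplication):

8^1 = 8
8^2 = (8^1)^2 = 8^2 = 64
8^3 = 8 * 8^2 = 8 * 64 = 512
8^6 = (8^3)^2 = 512^2 = 262144
8^7 = 8 * 8^6 = 8 * 262144 = 2097152
8^14 = (8^7)^2 = 2097152^2 = 4398046511104
8^15 = 8 * 8^14 = 8 * 4398046511104 = 35184372088832
8^30 = (8^15)^2 = 35184372088832^2 = 1237940039285380274899124224

Result: 1237940039285380274899124224
Multiplications needed: 7 (7 lines after 8^1)

8^30 = 1237940039285380274899124224. Using exponentiation by squaring, this requires 7 multiplications. The key idea: if the exponent is even, square the half-power; if odd, multiply by the base once.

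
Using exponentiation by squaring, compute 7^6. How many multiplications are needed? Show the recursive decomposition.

Computing 7^6 by squaring (build up from 7^1; each line after the first costs one multiplication):

7^1 = 7
7^2 = (7^1)^2 = 7^2 = 49
7^3 = 7 * 7^2 = 7 * 49 = 343
7^6 = (7^3)^2 = 343^2 = 117649

Result: 117649
Multiplications needed: 3 (3 lines after 7^1)

7^6 = 117649. Using exponentiation by squaring, this requires 3 multiplications. The key idea: if the exponent is even, square the half-power; if odd, multiply by the base once.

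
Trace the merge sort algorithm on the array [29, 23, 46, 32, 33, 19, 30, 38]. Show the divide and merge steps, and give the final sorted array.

Merge sort trace:

Split: [29, 23, 46, 32, 33, 19, 30, 38] -> [29, 23, 46, 32] and [33, 19, 30, 38]
  Split: [29, 23, 46, 32] -> [29, 23] and [46, 32]
    Split: [29, 23] -> [29] and [23]
    Merge: [29] + [23] -> [23, 29]
    Split: [46, 32] -> [46] and [32]
    Merge: [46] + [32] -> [32, 46]
  Merge: [23, 29] + [32, 46] -> [23, 29, 32, 46]
  Split: [33, 19, 30, 38] -> [33, 19] and [30, 38]
    Split: [33, 19] -> [33] and [19]
    Merge: [33] + [19] -> [19, 33]
    Split: [30, 38] -> [30] and [38]
    Merge: [30] + [38] -> [30, 38]
  Merge: [19, 33] + [30, 38] -> [19, 30, 33, 38]
Merge: [23, 29, 32, 46] + [19, 30, 33, 38] -> [19, 23, 29, 30, 32, 33, 38, 46]

Final sorted array: [19, 23, 29, 30, 32, 33, 38, 46]

The merge sort proceeds by recursively splitting the array and merging sorted halves.
After all merges, the sorted array is [19, 23, 29, 30, 32, 33, 38, 46].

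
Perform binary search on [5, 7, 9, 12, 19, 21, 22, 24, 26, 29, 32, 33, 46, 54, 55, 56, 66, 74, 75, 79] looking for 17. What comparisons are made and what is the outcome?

Binary search for 17 in [5, 7, 9, 12, 19, 21, 22, 24, 26, 29, 32, 33, 46, 54, 55, 56, 66, 74, 75, 79]:

lo=0, hi=19, mid=9, arr[mid]=29 -> 29 > 17, search left half
lo=0, hi=8, mid=4, arr[mid]=19 -> 19 > 17, search left half
lo=0, hi=3, mid=1, arr[mid]=7 -> 7 < 17, search right half
lo=2, hi=3, mid=2, arr[mid]=9 -> 9 < 17, search right half
lo=3, hi=3, mid=3, arr[mid]=12 -> 12 < 17, search right half
lo=4 > hi=3, target 17 not found

Binary search determines that 17 is not in the array after 5 comparisons. The search space was exhausted without finding the target.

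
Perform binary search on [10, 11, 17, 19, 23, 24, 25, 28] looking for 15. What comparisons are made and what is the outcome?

Binary search for 15 in [10, 11, 17, 19, 23, 24, 25, 28]:

lo=0, hi=7, mid=3, arr[mid]=19 -> 19 > 15, search left half
lo=0, hi=2, mid=1, arr[mid]=11 -> 11 < 15, search right half
lo=2, hi=2, mid=2, arr[mid]=17 -> 17 > 15, search left half
lo=2 > hi=1, target 15 not found

Binary search determines that 15 is not in the array after 3 comparisons. The search space was exhausted without finding the target.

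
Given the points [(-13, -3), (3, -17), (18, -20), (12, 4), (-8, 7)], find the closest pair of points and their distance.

Computing all pairwise distances among 5 points:

d((-13, -3), (3, -17)) = 21.2603
d((-13, -3), (18, -20)) = 35.3553
d((-13, -3), (12, 4)) = 25.9615
d((-13, -3), (-8, 7)) = 11.1803 <-- minimum
d((3, -17), (18, -20)) = 15.2971
d((3, -17), (12, 4)) = 22.8473
d((3, -17), (-8, 7)) = 26.4008
d((18, -20), (12, 4)) = 24.7386
d((18, -20), (-8, 7)) = 37.4833
d((12, 4), (-8, 7)) = 20.2237

Closest pair: (-13, -3) and (-8, 7) with distance 11.1803

The closest pair is (-13, -3) and (-8, 7) with Euclidean distance 11.1803. For 5 points, brute-force pairwise comparison is shown above. For large n, the divide-and-conquer algorithm (sort by x, recurse on halves, check the dividing strip) achieves O(n log n).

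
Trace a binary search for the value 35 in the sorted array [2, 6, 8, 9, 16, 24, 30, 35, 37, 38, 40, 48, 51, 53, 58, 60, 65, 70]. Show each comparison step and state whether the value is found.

Binary search for 35 in [2, 6, 8, 9, 16, 24, 30, 35, 37, 38, 40, 48, 51, 53, 58, 60, 65, 70]:

lo=0, hi=17, mid=8, arr[mid]=37 -> 37 > 35, search left half
lo=0, hi=7, mid=3, arr[mid]=9 -> 9 < 35, search right half
lo=4, hi=7, mid=5, arr[mid]=24 -> 24 < 35, search right half
lo=6, hi=7, mid=6, arr[mid]=30 -> 30 < 35, search right half
lo=7, hi=7, mid=7, arr[mid]=35 -> Found target at index 7!

Binary search finds 35 at index 7 after 5 comparisons. The search repeatedly halves the search space by comparing with the middle element.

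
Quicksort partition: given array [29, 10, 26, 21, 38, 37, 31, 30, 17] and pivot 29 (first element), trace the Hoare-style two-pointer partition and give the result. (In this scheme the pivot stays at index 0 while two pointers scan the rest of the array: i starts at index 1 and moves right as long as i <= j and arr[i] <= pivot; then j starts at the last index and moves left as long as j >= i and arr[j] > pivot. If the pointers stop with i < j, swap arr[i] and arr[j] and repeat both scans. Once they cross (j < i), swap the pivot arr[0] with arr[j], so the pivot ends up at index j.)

Hoare-style two-pointer partition with pivot = 29:

Initial array: [29, 10, 26, 21, 38, 37, 31, 30, 17]

Pointers start at i = 1, j = 8.
i stops at index 4 (arr[4]=38 > 29), j stops at index 8 (arr[8]=17 <= 29): swap arr[4] and arr[8], array becomes [29, 10, 26, 21, 17, 37, 31, 30, 38]
i ends at 5, j ends at 4: the pointers have crossed (j < i), so scanning stops.

Swap pivot arr[0] with arr[4] to place pivot at position 4: [17, 10, 26, 21, 29, 37, 31, 30, 38]
Pivot position: 4

After partitioning with pivot 29, the array becomes [17, 10, 26, 21, 29, 37, 31, 30, 38]. The pivot is placed at index 4. All elements to the left of the pivot are <= 29, and all elements to the right are > 29.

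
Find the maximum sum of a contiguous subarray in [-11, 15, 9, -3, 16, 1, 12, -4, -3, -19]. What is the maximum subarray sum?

Using Kadane's algorithm on [-11, 15, 9, -3, 16, 1, 12, -4, -3, -19]:

Scanning through the array:
Position 1 (value 15): max_ending_here = 15, max_so_far = 15
Position 2 (value 9): max_ending_here = 24, max_so_far = 24
Position 3 (value -3): max_ending_here = 21, max_so_far = 24
Position 4 (value 16): max_ending_here = 37, max_so_far = 37
Position 5 (value 1): max_ending_here = 38, max_so_far = 38
Position 6 (value 12): max_ending_here = 50, max_so_far = 50
Position 7 (value -4): max_ending_here = 46, max_so_far = 50
Position 8 (value -3): max_ending_here = 43, max_so_far = 50
Position 9 (value -19): max_ending_here = 24, max_so_far = 50

Maximum subarray: [15, 9, -3, 16, 1, 12]
Maximum sum: 50

The maximum subarray is [15, 9, -3, 16, 1, 12] with sum 50. This subarray runs from index 1 to index 6.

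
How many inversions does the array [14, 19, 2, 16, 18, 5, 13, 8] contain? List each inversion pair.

Finding inversions in [14, 19, 2, 16, 18, 5, 13, 8]:

(0, 2): arr[0]=14 > arr[2]=2
(0, 5): arr[0]=14 > arr[5]=5
(0, 6): arr[0]=14 > arr[6]=13
(0, 7): arr[0]=14 > arr[7]=8
(1, 2): arr[1]=19 > arr[2]=2
(1, 3): arr[1]=19 > arr[3]=16
(1, 4): arr[1]=19 > arr[4]=18
(1, 5): arr[1]=19 > arr[5]=5
(1, 6): arr[1]=19 > arr[6]=13
(1, 7): arr[1]=19 > arr[7]=8
(3, 5): arr[3]=16 > arr[5]=5
(3, 6): arr[3]=16 > arr[6]=13
(3, 7): arr[3]=16 > arr[7]=8
(4, 5): arr[4]=18 > arr[5]=5
(4, 6): arr[4]=18 > arr[6]=13
(4, 7): arr[4]=18 > arr[7]=8
(6, 7): arr[6]=13 > arr[7]=8

Total inversions: 17

The array has 17 inversion(s): (0,2), (0,5), (0,6), (0,7), (1,2), (1,3), (1,4), (1,5), (1,6), (1,7), (3,5), (3,6), (3,7), (4,5), (4,6), (4,7), (6,7). Each pair (i,j) satisfies i < j and arr[i] > arr[j].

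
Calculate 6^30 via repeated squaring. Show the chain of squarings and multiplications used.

Computing 6^30 by squaring (build up from 6^1; each line after the first costs one multiplication):

6^1 = 6
6^2 = (6^1)^2 = 6^2 = 36
6^3 = 6 * 6^2 = 6 * 36 = 216
6^6 = (6^3)^2 = 216^2 = 46656
6^7 = 6 * 6^6 = 6 * 46656 = 279936
6^14 = (6^7)^2 = 279936^2 = 78364164096
6^15 = 6 * 6^14 = 6 * 78364164096 = 470184984576
6^30 = (6^15)^2 = 470184984576^2 = 221073919720733357899776

Result: 221073919720733357899776
Multiplications needed: 7 (7 lines after 6^1)

6^30 = 221073919720733357899776. Using exponentiation by squaring, this requires 7 multiplications. The key idea: if the exponent is even, square the half-power; if odd, multiply by the base once.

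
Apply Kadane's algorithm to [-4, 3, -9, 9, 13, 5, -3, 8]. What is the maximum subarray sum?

Using Kadane's algorithm on [-4, 3, -9, 9, 13, 5, -3, 8]:

Scanning through the array:
Position 1 (value 3): max_ending_here = 3, max_so_far = 3
Position 2 (value -9): max_ending_here = -6, max_so_far = 3
Position 3 (value 9): max_ending_here = 9, max_so_far = 9
Position 4 (value 13): max_ending_here = 22, max_so_far = 22
Position 5 (value 5): max_ending_here = 27, max_so_far = 27
Position 6 (value -3): max_ending_here = 24, max_so_far = 27
Position 7 (value 8): max_ending_here = 32, max_so_far = 32

Maximum subarray: [9, 13, 5, -3, 8]
Maximum sum: 32

The maximum subarray is [9, 13, 5, -3, 8] with sum 32. This subarray runs from index 3 to index 7.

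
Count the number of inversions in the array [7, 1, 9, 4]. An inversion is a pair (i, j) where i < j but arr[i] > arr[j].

Finding inversions in [7, 1, 9, 4]:

(0, 1): arr[0]=7 > arr[1]=1
(0, 3): arr[0]=7 > arr[3]=4
(2, 3): arr[2]=9 > arr[3]=4

Total inversions: 3

The array has 3 inversion(s): (0,1), (0,3), (2,3). Each pair (i,j) satisfies i < j and arr[i] > arr[j].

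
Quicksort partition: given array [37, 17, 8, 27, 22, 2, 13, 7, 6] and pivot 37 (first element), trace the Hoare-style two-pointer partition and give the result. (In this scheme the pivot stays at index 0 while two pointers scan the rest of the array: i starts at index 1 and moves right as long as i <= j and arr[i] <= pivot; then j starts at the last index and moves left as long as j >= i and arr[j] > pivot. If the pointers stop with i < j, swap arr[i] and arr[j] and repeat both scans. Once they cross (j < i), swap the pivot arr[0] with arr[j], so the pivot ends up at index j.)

Hoare-style two-pointer partition with pivot = 37:

Initial array: [37, 17, 8, 27, 22, 2, 13, 7, 6]

Pointers start at i = 1, j = 8.
i ends at 9, j ends at 8: the pointers have crossed (j < i), so scanning stops.

Swap pivot arr[0] with arr[8] to place pivot at position 8: [6, 17, 8, 27, 22, 2, 13, 7, 37]
Pivot position: 8

After partitioning with pivot 37, the array becomes [6, 17, 8, 27, 22, 2, 13, 7, 37]. The pivot is placed at index 8. All elements to the left of the pivot are <= 37, and all elements to the right are > 37.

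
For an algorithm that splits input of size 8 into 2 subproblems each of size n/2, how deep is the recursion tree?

For divide and conquer with division factor 2:

Problem sizes at each level:
Level 0: 8
Level 1: 4
Level 2: 2
Level 3: 1

The root is level 0 and the size-1 base case is level 3 (the tree spans levels 0 through 3, i.e. 4 levels counting the root), so the depth is the number of divisions: log_2(8) = 3

The recursion tree depth is log_2(8) = 3. At each level, the problem size is divided by 2, so it takes 3 divisions to reduce to a base case of size 1. The algorithm makes 2 recursive calls at each level.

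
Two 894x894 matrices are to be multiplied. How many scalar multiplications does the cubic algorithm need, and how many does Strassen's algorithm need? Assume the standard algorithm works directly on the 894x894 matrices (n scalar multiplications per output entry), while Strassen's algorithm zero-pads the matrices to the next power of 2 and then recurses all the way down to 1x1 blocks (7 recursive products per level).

Matrix multiplication for 894x894 matrices:

Strassen's algorithm requires power-of-2 dimensions. Pad 894x894 to 1024x1024 (next power of 2).

Standard algorithm: 894^3 = 714516984 multiplications
Strassen's algorithm: 7^(log2(1024)) = 7^10 = 282475249 multiplications
Savings: 714516984 - 282475249 = 432041735 multiplications

Standard: 714516984 multiplications (894^3). Strassen: 282475249 multiplications (7^10, after padding to 1024x1024). Strassen reduces 8 recursive multiplications to 7 at each level.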